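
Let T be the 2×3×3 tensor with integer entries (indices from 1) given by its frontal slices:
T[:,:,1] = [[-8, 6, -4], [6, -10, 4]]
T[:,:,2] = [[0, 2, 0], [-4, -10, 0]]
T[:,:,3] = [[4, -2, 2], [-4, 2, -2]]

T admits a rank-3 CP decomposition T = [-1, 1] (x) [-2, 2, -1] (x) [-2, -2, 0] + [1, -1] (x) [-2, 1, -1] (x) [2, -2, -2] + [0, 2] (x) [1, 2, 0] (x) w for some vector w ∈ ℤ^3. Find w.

w = [-1, -2, 0]

Subtract the known terms from T to get the rank-1 residual R = [0, 2] (x) [1, 2, 0] (x) w, so R[i,j,k] = a[i]·b[j]·w[k]. Pick indices with nonzero a[2]·b[1] = (2)·(1) = 2. Only the fibre through (2,1,·) is needed: R[2,1,:] = T[2,1,:] − Σₗ aₗ[2]bₗ[1]cₗ = [6, -4, -4] − (1)·(-2)·[-2, -2, 0] − (-1)·(-2)·[2, -2, -2] = [-2, -4, 0]. Then w[k] = R[2,1,k] / 2 for each k, giving w = [-2, -4, 0] / 2 = [-1, -2, 0].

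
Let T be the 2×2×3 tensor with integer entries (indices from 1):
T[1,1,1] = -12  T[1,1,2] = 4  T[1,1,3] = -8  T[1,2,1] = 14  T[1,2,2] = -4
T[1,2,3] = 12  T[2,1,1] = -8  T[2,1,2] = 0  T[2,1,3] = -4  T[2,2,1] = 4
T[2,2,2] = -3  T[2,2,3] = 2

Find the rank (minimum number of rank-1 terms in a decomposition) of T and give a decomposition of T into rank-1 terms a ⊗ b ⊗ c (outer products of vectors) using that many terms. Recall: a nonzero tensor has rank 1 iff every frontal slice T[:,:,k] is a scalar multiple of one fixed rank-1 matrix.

rank(T) = 3

Lower bound: the mode-3 unfolding of T (rows indexed by k, columns by (i,j) = (1,1), (1,2), (2,1), (2,2)) is [[-12, 14, -8, 4], [4, -4, 0, -3], [-8, 12, -4, 2]].
There the 3×3 minor on rows k ∈ {1, 2, 3}, columns (i,j) ∈ {(1,1), (1,2), (2,1)} is det [[-12, 14, -8], [4, -4, 0], [-8, 12, -4]] = -96 ≠ 0, so this unfolding has rank ≥ 3; CP rank is at least every unfolding rank, so rank(T) ≥ 3. (Unfolding ranks only ever bound the CP rank from below — rank(T) can be strictly larger than all of them — so the matching upper bound has to come from an explicit 3-term decomposition.)
Upper bound: T is a sum of 3 rank-1 terms, T = (1, 1) ⊗ (2, -1) ⊗ (-2, -2, 0) + (2, -1) ⊗ (0, 1) ⊗ (2, 1, 2) + (2, 1) ⊗ (1, -1) ⊗ (-4, 4, -4) (written with every a and b primitive with positive leading entry and the scale carried by c; CP decompositions are not unique, and this one is verified by expanding entrywise), so rank(T) ≤ 3.
These bounds meet, so rank(T) = 3.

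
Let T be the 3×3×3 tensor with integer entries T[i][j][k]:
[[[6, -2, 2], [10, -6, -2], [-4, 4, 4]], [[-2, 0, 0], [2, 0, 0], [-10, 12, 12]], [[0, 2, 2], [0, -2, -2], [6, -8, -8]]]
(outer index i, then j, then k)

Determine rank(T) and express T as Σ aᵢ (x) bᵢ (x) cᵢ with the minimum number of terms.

rank(T) = 3

Lower bound: the mode-3 unfolding of T (rows indexed by k, columns by (i,j) = (0,0), (0,1), (0,2), (1,0), (1,1), (1,2), (2,0), (2,1), (2,2)) is [[6, 10, -4, -2, 2, -10, 0, 0, 6], [-2, -6, 4, 0, 0, 12, 2, -2, -8], [2, -2, 4, 0, 0, 12, 2, -2, -8]].
There the 3×3 minor on rows k ∈ {0, 1, 2}, columns (i,j) ∈ {(0,0), (0,1), (1,0)} is det [[6, 10, -2], [-2, -6, 0], [2, -2, 0]] = -32 ≠ 0, so this unfolding has rank ≥ 3; CP rank is at least every unfolding rank, so rank(T) ≥ 3. (Unfolding ranks only ever bound the CP rank from below — rank(T) can be strictly larger than all of them — so the matching upper bound has to come from an explicit 3-term decomposition.)
Upper bound: T is a sum of 3 rank-1 terms, T = [0, 1, -1] (x) [1, -1, -1] (x) [2, -4, -4] + [1, 0, 0] (x) [1, 1, 0] (x) [8, -4, 0] + [1, 2, -1] (x) [1, -1, 2] (x) [-2, 2, 2] (written with every a and b primitive with positive leading entry and the scale carried by c; CP decompositions are not unique, and this one is verified by expanding entrywise), so rank(T) ≤ 3.
These bounds meet, so rank(T) = 3.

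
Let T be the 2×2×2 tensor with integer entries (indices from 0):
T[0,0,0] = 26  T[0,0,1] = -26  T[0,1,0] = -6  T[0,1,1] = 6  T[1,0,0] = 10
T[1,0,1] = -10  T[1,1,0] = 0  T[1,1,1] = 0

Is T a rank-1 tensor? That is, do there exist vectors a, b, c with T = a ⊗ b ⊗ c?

No

The mode-2 unfolding of T (rows indexed by j, columns by (i,k) = (0,0), (0,1), (1,0), (1,1)) is [[26, -26, 10, -10], [-6, 6, 0, 0]].
There the 2×2 minor on rows j ∈ {0, 1}, columns (i,k) ∈ {(0,0), (1,0)} is det [[26, 10], [-6, 0]] = 60 ≠ 0, so this unfolding has rank ≥ 2; CP rank is at least every unfolding rank, so rank(T) ≥ 2.
In particular rank(T) ≥ 2 > 1, so T is not rank-1.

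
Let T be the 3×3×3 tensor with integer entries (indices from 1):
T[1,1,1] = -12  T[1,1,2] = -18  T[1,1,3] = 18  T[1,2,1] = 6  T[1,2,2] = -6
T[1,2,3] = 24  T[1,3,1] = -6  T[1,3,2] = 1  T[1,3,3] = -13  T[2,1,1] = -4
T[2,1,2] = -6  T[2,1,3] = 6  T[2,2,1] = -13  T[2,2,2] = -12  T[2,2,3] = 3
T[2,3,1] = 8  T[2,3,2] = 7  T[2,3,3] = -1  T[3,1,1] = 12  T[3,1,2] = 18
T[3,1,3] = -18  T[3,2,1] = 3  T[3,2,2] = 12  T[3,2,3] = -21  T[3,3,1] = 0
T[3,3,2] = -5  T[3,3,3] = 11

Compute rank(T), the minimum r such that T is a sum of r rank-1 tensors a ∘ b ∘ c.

Lower bound: the mode-3 unfolding of T (rows indexed by k, columns by (i,j) = (1,1), (1,2), (1,3), (2,1), (2,2), (2,3), (3,1), (3,2), (3,3)) is [[-12, 6, -6, -4, -13, 8, 12, 3, 0], [-18, -6, 1, -6, -12, 7, 18, 12, -5], [18, 24, -13, 6, 3, -1, -18, -21, 11]].
There the 2×2 minor on rows k ∈ {1, 2}, columns (i,j) ∈ {(1,1), (1,2)} is det [[-12, 6], [-18, -6]] = 180 ≠ 0, so this unfolding has rank ≥ 2; CP rank is at least every unfolding rank, so rank(T) ≥ 2. (This is only a lower bound: in general the CP rank may exceed every unfolding rank, so we still need to exhibit 2 rank-1 terms summing to T.)
Upper bound — finding two terms. Write S_k = T[:,:,k] for the frontal slices: S₁ = [[-12, 6, -6], [-4, -13, 8], [12, 3, 0]], S₂ = [[-18, -6, 1], [-6, -12, 7], [18, 12, -5]], S₃ = [[18, 24, -13], [6, 3, -1], [-18, -21, 11]].
If T = a₁ ∘ b₁ ∘ c₁ + a₂ ∘ b₂ ∘ c₂ then each S_k = c₁[k]·a₁b₁ᵀ + c₂[k]·a₂b₂ᵀ. S₁ and S₂ are linearly independent, so a₁b₁ᵀ and a₂b₂ᵀ must span the same plane of matrices: they are the rank-1 matrices of the form x·S₁ + y·S₂.
The 2×2 minor of x·S₁ + y·S₂ on rows {1,2}, columns {1,2} is 180·x² + 390·xy + 180·y² = 30·(2·x + 3·y)(3·x + 2·y), vanishing at (x:y) = (3:-2) and (2:-3).
M₁ = 3·S₁ − 2·S₂ = [[0, 30, -20], [0, -15, 10], [0, -15, 10]] = 5·[2, -1, -1][0, 3, -2]ᵀ and M₂ = 2·S₁ − 3·S₂ = [[30, 30, -15], [10, 10, -5], [-30, -30, 15]] = 5·[3, 1, -3][2, 2, -1]ᵀ, so take a₁ = [2, -1, -1], b₁ = [0, 3, -2], a₂ = [3, 1, -3], b₂ = [2, 2, -1].
Each slice is an integer combination of E₁ = a₁b₁ᵀ and E₂ = a₂b₂ᵀ: S₁ = 3·E₁ − 2·E₂, S₂ = 2·E₁ − 3·E₂, S₃ = E₁ + 3·E₂; reading off coefficients, c₁ = [3, 2, 1] and c₂ = [-2, -3, 3].
Hence T = [2, -1, -1] ∘ [0, 3, -2] ∘ [3, 2, 1] + [3, 1, -3] ∘ [2, 2, -1] ∘ [-2, -3, 3], so rank(T) ≤ 2.
These bounds meet, so rank(T) = 2.
Check entry T[3,3,1] = 0: (-1)·(-2)·(3) + (-3)·(-1)·(-2) = 0.

2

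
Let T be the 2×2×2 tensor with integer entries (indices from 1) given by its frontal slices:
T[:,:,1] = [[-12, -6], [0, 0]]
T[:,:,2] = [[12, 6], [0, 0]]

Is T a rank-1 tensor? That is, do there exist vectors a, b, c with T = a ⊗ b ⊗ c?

Yes

The mode-1 fibre T[:,1,1] = [-12, 0] gives a = [1, 0] (primitive direction); the mode-2 fibre T[1,:,1] = [-12, -6] gives b = [2, 1]; then c[k] = T[1,1,k] / (a[1]·b[1]) = [-12, 12] / 2 = [-6, 6].
Expanding [1, 0] ⊗ [2, 1] ⊗ [-6, 6] reproduces all 8 entries of T, so T = [1, 0] ⊗ [2, 1] ⊗ [-6, 6] and rank(T) ≤ 1.
Equivalently every frontal slice T[:,:,k] is c[k] times the rank-1 matrix [1, 0] ⊗ [2, 1]. So T has rank 1 (it is nonzero).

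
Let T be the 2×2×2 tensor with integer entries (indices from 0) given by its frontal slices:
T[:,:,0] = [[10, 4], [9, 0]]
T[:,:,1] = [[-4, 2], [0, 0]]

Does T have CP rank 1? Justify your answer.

No

The mode-1 unfolding of T (rows indexed by i, columns by (j,k) = (0,0), (0,1), (1,0), (1,1)) is [[10, -4, 4, 2], [9, 0, 0, 0]].
There the 2×2 minor on rows i ∈ {0, 1}, columns (j,k) ∈ {(0,0), (0,1)} is det [[10, -4], [9, 0]] = 36 ≠ 0, so this unfolding has rank ≥ 2; CP rank is at least every unfolding rank, so rank(T) ≥ 2.
In particular rank(T) ≥ 2 > 1, so T is not rank-1.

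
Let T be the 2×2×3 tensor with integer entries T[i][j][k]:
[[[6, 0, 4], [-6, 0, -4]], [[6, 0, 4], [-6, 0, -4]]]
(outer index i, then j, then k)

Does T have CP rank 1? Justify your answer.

Yes

If T = a ⊗ b ⊗ c then every fibre of T is a multiple of the corresponding factor, so read the factors off the fibres through the nonzero entry T[0,0,0] = 6.
The mode-1 fibre T[:,0,0] = [6, 6] gives a = [1, 1] (primitive direction); the mode-2 fibre T[0,:,0] = [6, -6] gives b = [1, -1]; then c[k] = T[0,0,k] / (a[0]·b[0]) = [6, 0, 4] / 1 = [6, 0, 4].
Expanding [1, 1] ⊗ [1, -1] ⊗ [6, 0, 4] reproduces all 12 entries of T, so T = [1, 1] ⊗ [1, -1] ⊗ [6, 0, 4] and rank(T) ≤ 1.
Equivalently every frontal slice T[:,:,k] is c[k] times the rank-1 matrix [1, 1] ⊗ [1, -1]. So T has rank 1 (it is nonzero).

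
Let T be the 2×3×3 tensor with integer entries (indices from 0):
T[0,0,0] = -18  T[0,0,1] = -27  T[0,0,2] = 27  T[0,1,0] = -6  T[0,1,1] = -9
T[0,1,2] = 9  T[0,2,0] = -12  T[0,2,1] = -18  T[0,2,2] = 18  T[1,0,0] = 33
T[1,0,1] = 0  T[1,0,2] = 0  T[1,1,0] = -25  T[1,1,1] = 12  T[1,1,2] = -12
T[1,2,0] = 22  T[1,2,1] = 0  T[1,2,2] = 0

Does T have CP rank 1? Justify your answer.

No

The mode-2 unfolding of T (rows indexed by j, columns by (i,k) = (0,0), (0,1), (0,2), (1,0), (1,1), (1,2)) is [[-18, -27, 27, 33, 0, 0], [-6, -9, 9, -25, 12, -12], [-12, -18, 18, 22, 0, 0]].
There the 2×2 minor on rows j ∈ {0, 1}, columns (i,k) ∈ {(0,0), (1,0)} is det [[-18, 33], [-6, -25]] = 648 ≠ 0, so this unfolding has rank ≥ 2; CP rank is at least every unfolding rank, so rank(T) ≥ 2.
In particular rank(T) ≥ 2 > 1, so T is not rank-1.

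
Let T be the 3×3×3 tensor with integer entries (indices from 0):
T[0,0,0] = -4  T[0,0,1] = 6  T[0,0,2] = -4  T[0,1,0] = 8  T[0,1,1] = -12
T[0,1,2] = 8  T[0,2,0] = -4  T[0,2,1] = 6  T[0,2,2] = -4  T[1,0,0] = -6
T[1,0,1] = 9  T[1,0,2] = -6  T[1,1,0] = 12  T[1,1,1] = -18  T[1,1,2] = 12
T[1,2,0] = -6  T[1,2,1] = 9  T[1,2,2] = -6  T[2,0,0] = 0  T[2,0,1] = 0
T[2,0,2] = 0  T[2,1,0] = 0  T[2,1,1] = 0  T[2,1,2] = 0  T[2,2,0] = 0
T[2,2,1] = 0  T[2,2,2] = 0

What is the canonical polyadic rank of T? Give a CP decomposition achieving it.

rank(T) = 1

Lower bound: T ≠ 0 (e.g. T[0,0,0] = -4), so rank(T) ≥ 1.
Upper bound: if T = a ∘ b ∘ c then every fibre of T is a multiple of the corresponding factor, so read the factors off the fibres through the nonzero entry T[0,0,0] = -4.
The mode-1 fibre T[:,0,0] = [-4, -6, 0] gives a = [2, 3, 0] (primitive direction); the mode-2 fibre T[0,:,0] = [-4, 8, -4] gives b = [1, -2, 1]; then c[k] = T[0,0,k] / (a[0]·b[0]) = [-4, 6, -4] / 2 = [-2, 3, -2].
Expanding [2, 3, 0] ∘ [1, -2, 1] ∘ [-2, 3, -2] reproduces all 27 entries of T, so T = [2, 3, 0] ∘ [1, -2, 1] ∘ [-2, 3, -2] and rank(T) ≤ 1.
These bounds meet, so rank(T) = 1.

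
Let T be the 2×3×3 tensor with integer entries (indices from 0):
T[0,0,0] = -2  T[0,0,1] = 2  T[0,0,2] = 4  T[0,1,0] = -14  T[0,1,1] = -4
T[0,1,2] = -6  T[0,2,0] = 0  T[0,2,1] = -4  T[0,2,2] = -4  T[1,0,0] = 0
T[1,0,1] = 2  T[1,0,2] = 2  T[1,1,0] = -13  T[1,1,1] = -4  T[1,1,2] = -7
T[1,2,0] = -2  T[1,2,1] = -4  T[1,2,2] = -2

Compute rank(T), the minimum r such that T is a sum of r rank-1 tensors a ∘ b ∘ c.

3

Lower bound: the mode-2 unfolding of T (rows indexed by j, columns by (i,k) = (0,0), (0,1), (0,2), (1,0), (1,1), (1,2)) is [[-2, 2, 4, 0, 2, 2], [-14, -4, -6, -13, -4, -7], [0, -4, -4, -2, -4, -2]].
There the 3×3 minor on rows j ∈ {0, 1, 2}, columns (i,k) ∈ {(0,0), (0,1), (0,2)} is det [[-2, 2, 4], [-14, -4, -6], [0, -4, -4]] = 128 ≠ 0, so this unfolding has rank ≥ 3; CP rank is at least every unfolding rank, so rank(T) ≥ 3. (Unfolding ranks only ever bound the CP rank from below — rank(T) can be strictly larger than all of them — so the matching upper bound has to come from an explicit 3-term decomposition.)
Upper bound: T is a sum of 3 rank-1 terms, T = (1, 1) ∘ (1, -2, -2) ∘ (4, 2, 2) + (1, 1) ∘ (1, 2, -2) ∘ (-2, 0, -2) + (2, 1) ∘ (2, 1, -2) ∘ (-1, 0, 1) (one valid choice — decompositions are not unique — normalised so each a, b is primitive with positive first nonzero entry; check it by expanding all entries), so rank(T) ≤ 3.
These bounds meet, so rank(T) = 3.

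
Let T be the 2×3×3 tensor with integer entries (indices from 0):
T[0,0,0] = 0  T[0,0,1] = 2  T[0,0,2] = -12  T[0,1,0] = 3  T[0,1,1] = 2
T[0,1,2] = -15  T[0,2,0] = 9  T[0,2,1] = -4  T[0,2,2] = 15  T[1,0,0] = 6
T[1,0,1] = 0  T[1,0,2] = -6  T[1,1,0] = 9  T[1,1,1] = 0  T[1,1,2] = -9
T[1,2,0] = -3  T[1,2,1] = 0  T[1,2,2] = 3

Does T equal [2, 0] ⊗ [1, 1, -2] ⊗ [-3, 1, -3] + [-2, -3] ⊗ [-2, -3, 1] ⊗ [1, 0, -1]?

Reconstruct entry (0,0,0) from the claimed factors: Σₗ aₗ[0]bₗ[0]cₗ[0] = (2)·(1)·(-3) + (-2)·(-2)·(1) = -2, but T[0,0,0] = 0. The claim is false.

No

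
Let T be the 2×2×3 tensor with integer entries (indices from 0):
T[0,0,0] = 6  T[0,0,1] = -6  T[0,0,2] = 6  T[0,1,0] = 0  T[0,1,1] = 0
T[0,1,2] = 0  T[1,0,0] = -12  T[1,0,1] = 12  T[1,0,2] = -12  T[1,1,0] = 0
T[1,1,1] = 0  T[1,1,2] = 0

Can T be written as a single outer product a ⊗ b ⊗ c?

Yes

The mode-1 fibre T[:,0,0] = [6, -12] gives a = (1, -2) (primitive direction); the mode-2 fibre T[0,:,0] = [6, 0] gives b = (1, 0); then c[k] = T[0,0,k] / (a[0]·b[0]) = [6, -6, 6] / 1 = (6, -6, 6).
Expanding (1, -2) ⊗ (1, 0) ⊗ (6, -6, 6) reproduces all 12 entries of T, so T = (1, -2) ⊗ (1, 0) ⊗ (6, -6, 6) and rank(T) ≤ 1.
Equivalently every frontal slice T[:,:,k] is c[k] times the rank-1 matrix (1, -2) ⊗ (1, 0). So T has rank 1 (it is nonzero).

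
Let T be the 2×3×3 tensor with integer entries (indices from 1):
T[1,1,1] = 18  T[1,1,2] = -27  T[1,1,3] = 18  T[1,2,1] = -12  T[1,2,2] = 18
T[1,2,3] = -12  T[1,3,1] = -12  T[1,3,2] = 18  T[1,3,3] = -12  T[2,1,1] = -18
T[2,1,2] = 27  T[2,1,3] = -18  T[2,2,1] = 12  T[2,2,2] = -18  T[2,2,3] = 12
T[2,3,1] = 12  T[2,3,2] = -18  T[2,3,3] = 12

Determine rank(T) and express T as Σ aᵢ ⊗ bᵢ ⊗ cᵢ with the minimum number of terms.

Lower bound: T ≠ 0 (e.g. T[1,1,1] = 18), so rank(T) ≥ 1.
Upper bound: if T = a ⊗ b ⊗ c then every fibre of T is a multiple of the corresponding factor, so read the factors off the fibres through the nonzero entry T[1,1,1] = 18.
The mode-1 fibre T[:,1,1] = [18, -18] gives a = (1, -1) (primitive direction); the mode-2 fibre T[1,:,1] = [18, -12, -12] gives b = (3, -2, -2); then c[k] = T[1,1,k] / (a[1]·b[1]) = [18, -27, 18] / 3 = (6, -9, 6).
Expanding (1, -1) ⊗ (3, -2, -2) ⊗ (6, -9, 6) reproduces all 18 entries of T, so T = (1, -1) ⊗ (3, -2, -2) ⊗ (6, -9, 6) and rank(T) ≤ 1.
These bounds meet, so rank(T) = 1.

rank(T) = 1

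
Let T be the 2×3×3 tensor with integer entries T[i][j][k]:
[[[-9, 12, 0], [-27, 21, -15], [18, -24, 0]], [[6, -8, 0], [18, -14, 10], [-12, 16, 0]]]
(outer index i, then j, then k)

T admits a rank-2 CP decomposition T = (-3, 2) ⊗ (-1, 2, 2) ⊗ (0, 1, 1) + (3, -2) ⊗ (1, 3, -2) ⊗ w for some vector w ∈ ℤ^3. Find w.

Subtract the known terms from T to get the rank-1 residual R = (3, -2) ⊗ (1, 3, -2) ⊗ w, so R[i,j,k] = a[i]·b[j]·w[k]. Pick indices with nonzero a[0]·b[0] = (3)·(1) = 3. Only the fibre through (0,0,·) is needed: R[0,0,:] = T[0,0,:] − Σₗ aₗ[0]bₗ[0]cₗ = [-9, 12, 0] − (-3)·(-1)·(0, 1, 1) = [-9, 9, -3]. Then w[k] = R[0,0,k] / 3 for each k, giving w = [-9, 9, -3] / 3 = (-3, 3, -1).

w = (-3, 3, -1)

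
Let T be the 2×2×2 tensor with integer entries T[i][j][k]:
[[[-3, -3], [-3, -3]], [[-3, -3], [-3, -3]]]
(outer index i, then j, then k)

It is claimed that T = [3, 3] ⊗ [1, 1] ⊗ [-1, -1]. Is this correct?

Yes

Reconstruct entrywise from the claimed factors. For example, T[0,0,0] = -3 and Σₗ aₗ[0]bₗ[0]cₗ[0] = (3)·(1)·(-1) = -3; checking all 8 entries, every one matches. The claim holds.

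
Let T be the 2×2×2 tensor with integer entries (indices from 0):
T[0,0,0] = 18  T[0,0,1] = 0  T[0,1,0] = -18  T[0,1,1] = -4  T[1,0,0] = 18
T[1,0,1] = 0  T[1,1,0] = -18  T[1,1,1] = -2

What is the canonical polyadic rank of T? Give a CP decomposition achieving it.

rank(T) = 2

Lower bound: the mode-2 unfolding of T (rows indexed by j, columns by (i,k) = (0,0), (0,1), (1,0), (1,1)) is [[18, 0, 18, 0], [-18, -4, -18, -2]].
There the 2×2 minor on rows j ∈ {0, 1}, columns (i,k) ∈ {(0,0), (0,1)} is det [[18, 0], [-18, -4]] = -72 ≠ 0, so this unfolding has rank ≥ 2; CP rank is at least every unfolding rank, so rank(T) ≥ 2. (Unfolding ranks only ever bound the CP rank from below — rank(T) can be strictly larger than all of them — so the matching upper bound has to come from an explicit 2-term decomposition.)
Upper bound — finding two terms. Write S_k = T[:,:,k] for the frontal slices: S₀ = [[18, -18], [18, -18]], S₁ = [[0, -4], [0, -2]].
If T = a₁ ∘ b₁ ∘ c₁ + a₂ ∘ b₂ ∘ c₂ then each S_k = c₁[k]·a₁b₁ᵀ + c₂[k]·a₂b₂ᵀ. S₀ and S₁ are linearly independent, so a₁b₁ᵀ and a₂b₂ᵀ must span the same plane of matrices: they are the rank-1 matrices of the form x·S₀ + y·S₁.
det(x·S₀ + y·S₁) is 36·xy = 36·(y)(x), vanishing at (x:y) = (1:0) and (0:1).
M₁ = S₀ = [[18, -18], [18, -18]] = 18·(1, 1)(1, -1)ᵀ and M₂ = S₁ = [[0, -4], [0, -2]] = (-2)·(2, 1)(0, 1)ᵀ, so take a₁ = (1, 1), b₁ = (1, -1), a₂ = (2, 1), b₂ = (0, 1).
Each slice is an integer combination of E₁ = a₁b₁ᵀ and E₂ = a₂b₂ᵀ: S₀ = 18·E₁, S₁ = −2·E₂; reading off coefficients, c₁ = (18, 0) and c₂ = (0, -2).
Hence T = (1, 1) ∘ (1, -1) ∘ (18, 0) + (2, 1) ∘ (0, 1) ∘ (0, -2), so rank(T) ≤ 2.
These bounds meet, so rank(T) = 2.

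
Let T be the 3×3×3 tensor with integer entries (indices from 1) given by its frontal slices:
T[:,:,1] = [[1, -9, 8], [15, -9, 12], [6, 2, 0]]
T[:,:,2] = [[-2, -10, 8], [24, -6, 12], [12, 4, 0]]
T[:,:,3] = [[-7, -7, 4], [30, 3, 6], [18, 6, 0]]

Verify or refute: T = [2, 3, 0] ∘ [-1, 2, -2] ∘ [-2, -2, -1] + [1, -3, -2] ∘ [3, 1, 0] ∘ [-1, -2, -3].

Reconstruct entrywise from the claimed factors. For example, T[2,1,3] = 30 and Σₗ aₗ[2]bₗ[1]cₗ[3] = (3)·(-1)·(-1) + (-3)·(3)·(-3) = 30; checking all 27 entries, every one matches. The claim holds.

Yes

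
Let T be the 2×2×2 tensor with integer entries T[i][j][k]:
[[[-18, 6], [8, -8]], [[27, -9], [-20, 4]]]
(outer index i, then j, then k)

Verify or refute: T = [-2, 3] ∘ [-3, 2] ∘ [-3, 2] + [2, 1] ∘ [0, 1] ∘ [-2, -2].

Reconstruct entry (0,0,1) from the claimed factors: Σₗ aₗ[0]bₗ[0]cₗ[1] = (-2)·(-3)·(2) + (2)·(0)·(-2) = 12, but T[0,0,1] = 6. The claim is false.

No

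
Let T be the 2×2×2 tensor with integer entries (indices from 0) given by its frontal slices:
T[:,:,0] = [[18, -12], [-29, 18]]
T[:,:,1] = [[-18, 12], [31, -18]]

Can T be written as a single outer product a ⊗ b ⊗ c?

No

The mode-3 unfolding of T (rows indexed by k, columns by (i,j) = (0,0), (0,1), (1,0), (1,1)) is [[18, -12, -29, 18], [-18, 12, 31, -18]].
There the 2×2 minor on rows k ∈ {0, 1}, columns (i,j) ∈ {(0,0), (1,0)} is det [[18, -29], [-18, 31]] = 36 ≠ 0, so this unfolding has rank ≥ 2; CP rank is at least every unfolding rank, so rank(T) ≥ 2.
In particular rank(T) ≥ 2 > 1, so T is not rank-1.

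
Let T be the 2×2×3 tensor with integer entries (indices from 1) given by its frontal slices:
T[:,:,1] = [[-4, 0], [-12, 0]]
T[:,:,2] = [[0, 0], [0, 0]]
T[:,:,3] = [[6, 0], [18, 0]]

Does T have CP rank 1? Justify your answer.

Yes

If T = a ⊗ b ⊗ c then every fibre of T is a multiple of the corresponding factor, so read the factors off the fibres through the nonzero entry T[1,1,1] = -4.
The mode-1 fibre T[:,1,1] = [-4, -12] gives a = [1, 3] (primitive direction); the mode-2 fibre T[1,:,1] = [-4, 0] gives b = [1, 0]; then c[k] = T[1,1,k] / (a[1]·b[1]) = [-4, 0, 6] / 1 = [-4, 0, 6].
Expanding [1, 3] ⊗ [1, 0] ⊗ [-4, 0, 6] reproduces all 12 entries of T, so T = [1, 3] ⊗ [1, 0] ⊗ [-4, 0, 6] and rank(T) ≤ 1.
Equivalently every frontal slice T[:,:,k] is c[k] times the rank-1 matrix [1, 3] ⊗ [1, 0]. So T has rank 1 (it is nonzero).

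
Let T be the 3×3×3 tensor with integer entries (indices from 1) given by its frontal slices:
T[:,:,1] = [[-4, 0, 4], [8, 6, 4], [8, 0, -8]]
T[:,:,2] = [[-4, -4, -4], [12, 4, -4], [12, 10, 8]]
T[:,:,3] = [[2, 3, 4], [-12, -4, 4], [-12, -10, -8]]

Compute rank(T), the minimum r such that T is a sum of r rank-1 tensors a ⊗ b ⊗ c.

3

Lower bound: in the mode-1 unfolding of T (rows indexed by i, columns by (j,k)) the 3×3 minor on rows i ∈ {1, 2, 3}, columns (j,k) ∈ {(1,1), (1,2), (2,1)} is det [[-4, -4, 0], [8, 12, 6], [8, 12, 0]] = 96 ≠ 0, so that unfolding has rank ≥ 3 and hence rank(T) ≥ 3 (CP rank is at least every unfolding rank, though it can be larger).
Upper bound: T is a sum of 3 rank-1 terms, T = [0, 1, 1] ⊗ [2, 1, 0] ⊗ [0, 2, -4] + [1, -2, -2] ⊗ [2, 1, 0] ⊗ [-2, -2, 1] + [1, 1, -2] ⊗ [0, 1, 2] ⊗ [2, -2, 2] (written with every a and b primitive with positive leading entry and the scale carried by c; CP decompositions are not unique, and this one is verified by expanding entrywise), so rank(T) ≤ 3.
These bounds meet, so rank(T) = 3.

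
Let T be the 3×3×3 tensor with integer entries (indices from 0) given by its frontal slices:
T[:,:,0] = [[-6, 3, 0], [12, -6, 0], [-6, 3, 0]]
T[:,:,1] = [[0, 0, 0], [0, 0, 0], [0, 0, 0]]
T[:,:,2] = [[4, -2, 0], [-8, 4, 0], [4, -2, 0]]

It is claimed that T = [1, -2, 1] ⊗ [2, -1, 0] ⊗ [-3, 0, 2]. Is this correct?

Reconstruct entrywise from the claimed factors. For example, T[0,1,0] = 3 and Σₗ aₗ[0]bₗ[1]cₗ[0] = (1)·(-1)·(-3) = 3; checking all 27 entries, every one matches. The claim holds.

Yes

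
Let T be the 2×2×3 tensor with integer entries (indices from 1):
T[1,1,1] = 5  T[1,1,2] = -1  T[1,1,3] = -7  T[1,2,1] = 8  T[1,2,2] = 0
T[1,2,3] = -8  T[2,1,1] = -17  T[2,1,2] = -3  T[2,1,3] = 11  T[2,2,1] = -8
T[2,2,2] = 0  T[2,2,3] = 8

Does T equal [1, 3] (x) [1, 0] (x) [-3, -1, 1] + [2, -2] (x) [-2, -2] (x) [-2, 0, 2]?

Yes

Reconstruct entrywise from the claimed factors. For example, T[1,1,1] = 5 and Σₗ aₗ[1]bₗ[1]cₗ[1] = (1)·(1)·(-3) + (2)·(-2)·(-2) = 5; checking all 12 entries, every one matches. The claim holds.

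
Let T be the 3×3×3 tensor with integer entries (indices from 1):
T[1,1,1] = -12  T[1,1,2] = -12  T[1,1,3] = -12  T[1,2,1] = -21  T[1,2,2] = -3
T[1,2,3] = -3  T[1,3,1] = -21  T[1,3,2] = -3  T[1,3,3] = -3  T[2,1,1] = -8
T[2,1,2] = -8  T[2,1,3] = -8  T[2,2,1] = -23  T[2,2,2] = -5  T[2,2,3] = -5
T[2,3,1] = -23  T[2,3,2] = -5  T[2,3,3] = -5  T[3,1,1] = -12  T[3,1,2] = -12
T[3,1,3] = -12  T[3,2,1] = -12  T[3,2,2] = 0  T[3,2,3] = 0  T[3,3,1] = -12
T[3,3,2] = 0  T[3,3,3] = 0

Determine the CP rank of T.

2

Lower bound: the mode-3 unfolding of T (rows indexed by k, columns by (i,j) = (1,1), (1,2), (1,3), (2,1), (2,2), (2,3), (3,1), (3,2), (3,3)) is [[-12, -21, -21, -8, -23, -23, -12, -12, -12], [-12, -3, -3, -8, -5, -5, -12, 0, 0], [-12, -3, -3, -8, -5, -5, -12, 0, 0]].
There the 2×2 minor on rows k ∈ {1, 2}, columns (i,j) ∈ {(1,1), (1,2)} is det [[-12, -21], [-12, -3]] = -216 ≠ 0, so this unfolding has rank ≥ 2; CP rank is at least every unfolding rank, so rank(T) ≥ 2. (Unfolding ranks only ever bound the CP rank from below — rank(T) can be strictly larger than all of them — so the matching upper bound has to come from an explicit 2-term decomposition.)
Upper bound — finding two terms. Write S_k = T[:,:,k] for the frontal slices: S₁ = [[-12, -21, -21], [-8, -23, -23], [-12, -12, -12]], S₂ = [[-12, -3, -3], [-8, -5, -5], [-12, 0, 0]], S₃ = [[-12, -3, -3], [-8, -5, -5], [-12, 0, 0]].
If T = a₁ ⊗ b₁ ⊗ c₁ + a₂ ⊗ b₂ ⊗ c₂ then each S_k = c₁[k]·a₁b₁ᵀ + c₂[k]·a₂b₂ᵀ. S₁ and S₂ are linearly independent, so a₁b₁ᵀ and a₂b₂ᵀ must span the same plane of matrices: they are the rank-1 matrices of the form x·S₁ + y·S₂.
The 2×2 minor of x·S₁ + y·S₂ on rows {1,2}, columns {1,2} is 108·x² + 144·xy + 36·y² = 36·(x + y)(3·x + y), vanishing at (x:y) = (1:-1) and (1:-3).
M₁ = S₁ − S₂ = [[0, -18, -18], [0, -18, -18], [0, -12, -12]] = (-6)·[3, 3, 2][0, 1, 1]ᵀ and M₂ = S₁ − 3·S₂ = [[24, -12, -12], [16, -8, -8], [24, -12, -12]] = 4·[3, 2, 3][2, -1, -1]ᵀ, so take a₁ = [3, 3, 2], b₁ = [0, 1, 1], a₂ = [3, 2, 3], b₂ = [2, -1, -1].
Each slice is an integer combination of E₁ = a₁b₁ᵀ and E₂ = a₂b₂ᵀ: S₁ = −9·E₁ − 2·E₂, S₂ = −3·E₁ − 2·E₂, S₃ = −3·E₁ − 2·E₂; reading off coefficients, c₁ = [-9, -3, -3] and c₂ = [-2, -2, -2].
Hence T = [3, 3, 2] ⊗ [0, 1, 1] ⊗ [-9, -3, -3] + [3, 2, 3] ⊗ [2, -1, -1] ⊗ [-2, -2, -2], so rank(T) ≤ 2.
These bounds meet, so rank(T) = 2.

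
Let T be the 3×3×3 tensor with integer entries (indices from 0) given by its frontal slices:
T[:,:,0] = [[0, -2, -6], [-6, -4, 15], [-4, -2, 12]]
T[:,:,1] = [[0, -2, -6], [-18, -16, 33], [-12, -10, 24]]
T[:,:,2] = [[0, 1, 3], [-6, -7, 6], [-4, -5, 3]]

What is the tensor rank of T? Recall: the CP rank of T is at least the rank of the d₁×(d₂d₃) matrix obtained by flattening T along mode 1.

Lower bound: in the mode-3 unfolding of T (rows indexed by k, columns by (i,j)) the 2×2 minor on rows k ∈ {0, 1}, columns (i,j) ∈ {(0,1), (1,0)} is det [[-2, -6], [-2, -18]] = 24 ≠ 0, so that unfolding has rank ≥ 2 and hence rank(T) ≥ 2 (CP rank is at least every unfolding rank, though it can be larger).
Upper bound: with S_k = T[:,:,k], the two rank-1 terms a₁b₁ᵀ, a₂b₂ᵀ are the rank-1 members of the pencil x·S₀ + y·S₁.
The 2×2 minor of x·S₀ + y·S₁ on rows {0,1}, columns {0,1} is −12·x² − 48·xy − 36·y² = (-12)·(x + 3·y)(x + y), vanishing at (x:y) = (3:-1) and (1:-1).
M₁ = 3·S₀ − S₁ = [[0, -4, -12], [0, 4, 12], [0, 4, 12]] = (-4)·[1, -1, -1][0, 1, 3]ᵀ and M₂ = S₀ − S₁ = [[0, 0, 0], [12, 12, -18], [8, 8, -12]] = 2·[0, 3, 2][2, 2, -3]ᵀ, so take a₁ = [1, -1, -1], b₁ = [0, 1, 3], a₂ = [0, 3, 2], b₂ = [2, 2, -3].
Each slice is an integer combination of E₁ = a₁b₁ᵀ and E₂ = a₂b₂ᵀ: S₀ = −2·E₁ − E₂, S₁ = −2·E₁ − 3·E₂, S₂ = E₁ − E₂; reading off coefficients, c₁ = [-2, -2, 1] and c₂ = [-1, -3, -1].
Hence T = [1, -1, -1] ⊗ [0, 1, 3] ⊗ [-2, -2, 1] + [0, 3, 2] ⊗ [2, 2, -3] ⊗ [-1, -3, -1], so rank(T) ≤ 2.
These bounds meet, so rank(T) = 2.

2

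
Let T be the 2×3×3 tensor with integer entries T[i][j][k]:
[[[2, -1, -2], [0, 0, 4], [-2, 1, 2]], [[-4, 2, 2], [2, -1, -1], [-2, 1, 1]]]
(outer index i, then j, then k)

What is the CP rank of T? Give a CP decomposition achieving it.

Lower bound: the mode-2 unfolding of T (rows indexed by j, columns by (i,k) = (0,0), (0,1), (0,2), (1,0), (1,1), (1,2)) is [[2, -1, -2, -4, 2, 2], [0, 0, 4, 2, -1, -1], [-2, 1, 2, -2, 1, 1]].
There the 3×3 minor on rows j ∈ {0, 1, 2}, columns (i,k) ∈ {(0,0), (0,2), (1,0)} is det [[2, -2, -4], [0, 4, 2], [-2, 2, -2]] = -48 ≠ 0, so this unfolding has rank ≥ 3; CP rank is at least every unfolding rank, so rank(T) ≥ 3. (This is only a lower bound: in general the CP rank may exceed every unfolding rank, so we still need to exhibit 3 rank-1 terms summing to T.)
Upper bound: T is a sum of 3 rank-1 terms, T = [0, 1] ⊗ [2, -1, 1] ⊗ [-2, 1, 1] + [1, 0] ⊗ [1, -1, -1] ⊗ [0, 0, -4] + [1, 0] ⊗ [1, 0, -1] ⊗ [2, -1, 2] (written with every a and b primitive with positive leading entry and the scale carried by c; CP decompositions are not unique, and this one is verified by expanding entrywise), so rank(T) ≤ 3.
These bounds meet, so rank(T) = 3.

rank(T) = 3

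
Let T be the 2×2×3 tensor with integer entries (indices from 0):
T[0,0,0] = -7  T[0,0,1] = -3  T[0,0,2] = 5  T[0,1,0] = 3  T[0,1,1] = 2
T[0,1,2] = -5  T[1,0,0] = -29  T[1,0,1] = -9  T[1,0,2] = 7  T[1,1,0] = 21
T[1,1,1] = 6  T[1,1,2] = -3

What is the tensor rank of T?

Lower bound: in the mode-2 unfolding of T (rows indexed by j, columns by (i,k)) the 2×2 minor on rows j ∈ {0, 1}, columns (i,k) ∈ {(0,0), (0,1)} is det [[-7, -3], [3, 2]] = -5 ≠ 0, so that unfolding has rank ≥ 2 and hence rank(T) ≥ 2 (CP rank is at least every unfolding rank, though it can be larger).
Upper bound: with S_k = T[:,:,k], the two rank-1 terms a₁b₁ᵀ, a₂b₂ᵀ are the rank-1 members of the pencil x·S₀ + y·S₁.
det(x·S₀ + y·S₁) is −60·x² − 20·xy = (-20)·(3·x + y)(x), vanishing at (x:y) = (1:-3) and (0:1).
M₁ = S₀ − 3·S₁ = [[2, -3], [-2, 3]] = [1, -1][2, -3]ᵀ and M₂ = S₁ = [[-3, 2], [-9, 6]] = −[1, 3][3, -2]ᵀ, so take a₁ = [1, -1], b₁ = [2, -3], a₂ = [1, 3], b₂ = [3, -2].
Each slice is an integer combination of E₁ = a₁b₁ᵀ and E₂ = a₂b₂ᵀ: S₀ = E₁ − 3·E₂, S₁ = −E₂, S₂ = E₁ + E₂; reading off coefficients, c₁ = [1, 0, 1] and c₂ = [-3, -1, 1].
Hence T = [1, -1] ⊗ [2, -3] ⊗ [1, 0, 1] + [1, 3] ⊗ [3, -2] ⊗ [-3, -1, 1], so rank(T) ≤ 2.
These bounds meet, so rank(T) = 2.

2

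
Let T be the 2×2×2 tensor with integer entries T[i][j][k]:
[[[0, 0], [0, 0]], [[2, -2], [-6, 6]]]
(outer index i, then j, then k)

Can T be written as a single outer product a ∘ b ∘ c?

If T = a ∘ b ∘ c then every fibre of T is a multiple of the corresponding factor, so read the factors off the fibres through the nonzero entry T[1,0,0] = 2.
The mode-1 fibre T[:,0,0] = [0, 2] gives a = (0, 1) (primitive direction); the mode-2 fibre T[1,:,0] = [2, -6] gives b = (1, -3); then c[k] = T[1,0,k] / (a[1]·b[0]) = [2, -2] / 1 = (2, -2).
Expanding (0, 1) ∘ (1, -3) ∘ (2, -2) reproduces all 8 entries of T, so T = (0, 1) ∘ (1, -3) ∘ (2, -2) and rank(T) ≤ 1.
Equivalently every frontal slice T[:,:,k] is c[k] times the rank-1 matrix (0, 1) ∘ (1, -3). So T has rank 1 (it is nonzero).

Yes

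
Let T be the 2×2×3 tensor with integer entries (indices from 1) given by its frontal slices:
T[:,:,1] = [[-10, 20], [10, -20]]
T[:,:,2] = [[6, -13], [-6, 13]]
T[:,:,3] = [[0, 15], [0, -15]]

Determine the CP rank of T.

2

Lower bound: the mode-2 unfolding of T (rows indexed by j, columns by (i,k) = (1,1), (1,2), (1,3), (2,1), (2,2), (2,3)) is [[-10, 6, 0, 10, -6, 0], [20, -13, 15, -20, 13, -15]].
There the 2×2 minor on rows j ∈ {1, 2}, columns (i,k) ∈ {(1,1), (1,2)} is det [[-10, 6], [20, -13]] = 10 ≠ 0, so this unfolding has rank ≥ 2; CP rank is at least every unfolding rank, so rank(T) ≥ 2. (Flattening ranks never certify an upper bound on CP rank; for that we must actually write T with 2 rank-1 terms.)
Upper bound — finding two terms. Every mode-1 slice of T is a multiple of one matrix: T[i,:,:] = a[i]·M with a = (1, -1) and M = [[-10, 6, 0], [20, -13, 15]] (rows indexed by j, columns by k). So it suffices to write M as a sum of two rank-1 matrices.
Splitting M by its rows (j = 1, 2), M = (1, 0)(-10, 6, 0)ᵀ + (0, 1)(20, -13, 15)ᵀ.
Hence T = (1, -1) ⊗ (1, 0) ⊗ (-10, 6, 0) + (1, -1) ⊗ (0, 1) ⊗ (20, -13, 15), so rank(T) ≤ 2.
These bounds meet, so rank(T) = 2.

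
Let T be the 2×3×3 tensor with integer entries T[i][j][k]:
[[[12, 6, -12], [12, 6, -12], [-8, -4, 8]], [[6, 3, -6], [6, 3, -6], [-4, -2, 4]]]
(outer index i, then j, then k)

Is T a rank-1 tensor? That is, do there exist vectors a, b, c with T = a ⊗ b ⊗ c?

If T = a ⊗ b ⊗ c then every fibre of T is a multiple of the corresponding factor, so read the factors off the fibres through the nonzero entry T[0,0,0] = 12.
The mode-1 fibre T[:,0,0] = [12, 6] gives a = [2, 1] (primitive direction); the mode-2 fibre T[0,:,0] = [12, 12, -8] gives b = [3, 3, -2]; then c[k] = T[0,0,k] / (a[0]·b[0]) = [12, 6, -12] / 6 = [2, 1, -2].
Expanding [2, 1] ⊗ [3, 3, -2] ⊗ [2, 1, -2] reproduces all 18 entries of T, so T = [2, 1] ⊗ [3, 3, -2] ⊗ [2, 1, -2] and rank(T) ≤ 1.
Equivalently every frontal slice T[:,:,k] is c[k] times the rank-1 matrix [2, 1] ⊗ [3, 3, -2]. So T has rank 1 (it is nonzero).

Yes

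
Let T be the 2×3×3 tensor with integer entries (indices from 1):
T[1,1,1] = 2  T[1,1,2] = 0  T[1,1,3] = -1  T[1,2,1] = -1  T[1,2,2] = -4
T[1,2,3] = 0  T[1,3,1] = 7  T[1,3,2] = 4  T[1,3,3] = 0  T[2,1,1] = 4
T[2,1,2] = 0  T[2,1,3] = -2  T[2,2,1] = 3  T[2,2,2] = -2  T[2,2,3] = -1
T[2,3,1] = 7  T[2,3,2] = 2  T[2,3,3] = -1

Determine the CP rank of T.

3

Lower bound: the mode-3 unfolding of T (rows indexed by k, columns by (i,j) = (1,1), (1,2), (1,3), (2,1), (2,2), (2,3)) is [[2, -1, 7, 4, 3, 7], [0, -4, 4, 0, -2, 2], [-1, 0, 0, -2, -1, -1]].
There the 3×3 minor on rows k ∈ {1, 2, 3}, columns (i,j) ∈ {(1,1), (1,2), (1,3)} is det [[2, -1, 7], [0, -4, 4], [-1, 0, 0]] = -24 ≠ 0, so this unfolding has rank ≥ 3; CP rank is at least every unfolding rank, so rank(T) ≥ 3. (Flattening ranks never certify an upper bound on CP rank; for that we must actually write T with 3 rank-1 terms.)
Upper bound: T is a sum of 3 rank-1 terms, T = [1, 1] ⊗ [0, 1, 1] ⊗ [1, 0, 1] + [1, 2] ⊗ [1, 1, 1] ⊗ [2, 0, -1] + [2, 1] ⊗ [0, 1, -1] ⊗ [-2, -2, 0] (one valid choice — decompositions are not unique — normalised so each a, b is primitive with positive first nonzero entry; check it by expanding all entries), so rank(T) ≤ 3.
These bounds meet, so rank(T) = 3.
Check entry T[2,2,3] = -1: (1)·(1)·(1) + (2)·(1)·(-1) + (1)·(1)·(0) = -1.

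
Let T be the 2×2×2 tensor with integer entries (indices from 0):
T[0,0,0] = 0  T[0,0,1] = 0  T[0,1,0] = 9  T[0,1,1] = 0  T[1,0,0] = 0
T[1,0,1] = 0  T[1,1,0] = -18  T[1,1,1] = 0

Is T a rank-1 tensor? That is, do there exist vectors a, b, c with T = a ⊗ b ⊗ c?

The mode-1 fibre T[:,1,0] = [9, -18] gives a = (1, -2) (primitive direction); the mode-2 fibre T[0,:,0] = [0, 9] gives b = (0, 1); then c[k] = T[0,1,k] / (a[0]·b[1]) = [9, 0] / 1 = (9, 0).
Expanding (1, -2) ⊗ (0, 1) ⊗ (9, 0) reproduces all 8 entries of T, so T = (1, -2) ⊗ (0, 1) ⊗ (9, 0) and rank(T) ≤ 1.
Equivalently every frontal slice T[:,:,k] is c[k] times the rank-1 matrix (1, -2) ⊗ (0, 1). So T has rank 1 (it is nonzero).

Yes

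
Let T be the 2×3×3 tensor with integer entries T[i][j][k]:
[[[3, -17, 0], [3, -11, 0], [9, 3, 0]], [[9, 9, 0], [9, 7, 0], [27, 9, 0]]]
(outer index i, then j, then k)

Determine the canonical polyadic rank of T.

Lower bound: in the mode-1 unfolding of T (rows indexed by i, columns by (j,k)) the 2×2 minor on rows i ∈ {0, 1}, columns (j,k) ∈ {(0,0), (0,1)} is det [[3, -17], [9, 9]] = 180 ≠ 0, so that unfolding has rank ≥ 2 and hence rank(T) ≥ 2 (CP rank is at least every unfolding rank, though it can be larger).
Upper bound: with S_k = T[:,:,k], the two rank-1 terms a₁b₁ᵀ, a₂b₂ᵀ are the rank-1 members of the pencil x·S₀ + y·S₁.
The 2×2 minor of x·S₀ + y·S₁ on rows {0,1}, columns {0,1} is −60·xy − 20·y² = (-20)·(y)(3·x + y), vanishing at (x:y) = (1:0) and (1:-3).
M₁ = S₀ = [[3, 3, 9], [9, 9, 27]] = 3·[1, 3][1, 1, 3]ᵀ and M₂ = S₀ − 3·S₁ = [[54, 36, 0], [-18, -12, 0]] = 6·[3, -1][3, 2, 0]ᵀ, so take a₁ = [1, 3], b₁ = [1, 1, 3], a₂ = [3, -1], b₂ = [3, 2, 0].
Each slice is an integer combination of E₁ = a₁b₁ᵀ and E₂ = a₂b₂ᵀ: S₀ = 3·E₁, S₁ = E₁ − 2·E₂, S₂ = 0; reading off coefficients, c₁ = [3, 1, 0] and c₂ = [0, -2, 0].
Hence T = [1, 3] ⊗ [1, 1, 3] ⊗ [3, 1, 0] + [3, -1] ⊗ [3, 2, 0] ⊗ [0, -2, 0], so rank(T) ≤ 2.
These bounds meet, so rank(T) = 2.

2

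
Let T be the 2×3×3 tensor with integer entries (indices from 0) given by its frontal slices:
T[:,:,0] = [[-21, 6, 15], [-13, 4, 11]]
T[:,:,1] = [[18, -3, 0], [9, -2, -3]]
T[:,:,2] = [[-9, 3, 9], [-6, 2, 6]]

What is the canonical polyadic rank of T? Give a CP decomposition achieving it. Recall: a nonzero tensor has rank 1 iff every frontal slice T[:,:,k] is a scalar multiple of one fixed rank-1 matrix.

rank(T) = 2

Lower bound: the mode-3 unfolding of T (rows indexed by k, columns by (i,j) = (0,0), (0,1), (0,2), (1,0), (1,1), (1,2)) is [[-21, 6, 15, -13, 4, 11], [18, -3, 0, 9, -2, -3], [-9, 3, 9, -6, 2, 6]].
There the 2×2 minor on rows k ∈ {0, 1}, columns (i,j) ∈ {(0,0), (0,1)} is det [[-21, 6], [18, -3]] = -45 ≠ 0, so this unfolding has rank ≥ 2; CP rank is at least every unfolding rank, so rank(T) ≥ 2. (This is only a lower bound: in general the CP rank may exceed every unfolding rank, so we still need to exhibit 2 rank-1 terms summing to T.)
Upper bound — finding two terms. Write S_k = T[:,:,k] for the frontal slices: S₀ = [[-21, 6, 15], [-13, 4, 11]], S₁ = [[18, -3, 0], [9, -2, -3]], S₂ = [[-9, 3, 9], [-6, 2, 6]].
If T = a₁ ⊗ b₁ ⊗ c₁ + a₂ ⊗ b₂ ⊗ c₂ then each S_k = c₁[k]·a₁b₁ᵀ + c₂[k]·a₂b₂ᵀ. S₀ and S₁ are linearly independent, so a₁b₁ᵀ and a₂b₂ᵀ must span the same plane of matrices: they are the rank-1 matrices of the form x·S₀ + y·S₁.
The 2×2 minor of x·S₀ + y·S₁ on rows {0,1}, columns {0,1} is −6·x² + 21·xy − 9·y² = (-3)·(x − 3·y)(2·x − y), vanishing at (x:y) = (3:1) and (1:2).
M₁ = 3·S₀ + S₁ = [[-45, 15, 45], [-30, 10, 30]] = (-5)·[3, 2][3, -1, -3]ᵀ and M₂ = S₀ + 2·S₁ = [[15, 0, 15], [5, 0, 5]] = 5·[3, 1][1, 0, 1]ᵀ, so take a₁ = [3, 2], b₁ = [3, -1, -3], a₂ = [3, 1], b₂ = [1, 0, 1].
Each slice is an integer combination of E₁ = a₁b₁ᵀ and E₂ = a₂b₂ᵀ: S₀ = −2·E₁ − E₂, S₁ = E₁ + 3·E₂, S₂ = −E₁; reading off coefficients, c₁ = [-2, 1, -1] and c₂ = [-1, 3, 0].
Hence T = [3, 2] ⊗ [3, -1, -3] ⊗ [-2, 1, -1] + [3, 1] ⊗ [1, 0, 1] ⊗ [-1, 3, 0], so rank(T) ≤ 2.
These bounds meet, so rank(T) = 2.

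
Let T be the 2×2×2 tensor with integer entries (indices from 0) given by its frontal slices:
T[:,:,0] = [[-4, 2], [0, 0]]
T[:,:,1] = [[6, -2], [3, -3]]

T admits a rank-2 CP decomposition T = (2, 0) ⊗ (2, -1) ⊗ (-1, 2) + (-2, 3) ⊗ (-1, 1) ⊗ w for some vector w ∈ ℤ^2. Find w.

w = (0, -1)

Subtract the known terms from T to get the rank-1 residual R = (-2, 3) ⊗ (-1, 1) ⊗ w, so R[i,j,k] = a[i]·b[j]·w[k]. Pick indices with nonzero a[0]·b[0] = (-2)·(-1) = 2. Only the fibre through (0,0,·) is needed: R[0,0,:] = T[0,0,:] − Σₗ aₗ[0]bₗ[0]cₗ = [-4, 6] − (2)·(2)·(-1, 2) = [0, -2]. Then w[k] = R[0,0,k] / 2 for each k, giving w = [0, -2] / 2 = (0, -1).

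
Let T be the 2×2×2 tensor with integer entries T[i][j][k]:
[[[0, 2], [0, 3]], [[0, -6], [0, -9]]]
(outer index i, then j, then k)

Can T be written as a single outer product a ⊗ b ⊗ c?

The mode-1 fibre T[:,0,1] = [2, -6] gives a = [1, -3] (primitive direction); the mode-2 fibre T[0,:,1] = [2, 3] gives b = [2, 3]; then c[k] = T[0,0,k] / (a[0]·b[0]) = [0, 2] / 2 = [0, 1].
Expanding [1, -3] ⊗ [2, 3] ⊗ [0, 1] reproduces all 8 entries of T, so T = [1, -3] ⊗ [2, 3] ⊗ [0, 1] and rank(T) ≤ 1.
Equivalently every frontal slice T[:,:,k] is c[k] times the rank-1 matrix [1, -3] ⊗ [2, 3]. So T has rank 1 (it is nonzero).

Yes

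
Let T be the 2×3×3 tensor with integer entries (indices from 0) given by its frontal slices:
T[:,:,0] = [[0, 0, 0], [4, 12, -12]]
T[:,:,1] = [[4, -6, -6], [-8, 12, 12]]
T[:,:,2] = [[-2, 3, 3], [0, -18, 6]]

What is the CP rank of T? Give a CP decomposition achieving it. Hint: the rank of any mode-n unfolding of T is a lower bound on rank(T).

Lower bound: the mode-1 unfolding of T (rows indexed by i, columns by (j,k) = (0,0), (0,1), (0,2), (1,0), (1,1), (1,2), (2,0), (2,1), (2,2)) is [[0, 4, -2, 0, -6, 3, 0, -6, 3], [4, -8, 0, 12, 12, -18, -12, 12, 6]].
There the 2×2 minor on rows i ∈ {0, 1}, columns (j,k) ∈ {(0,0), (0,1)} is det [[0, 4], [4, -8]] = -16 ≠ 0, so this unfolding has rank ≥ 2; CP rank is at least every unfolding rank, so rank(T) ≥ 2. (Flattening ranks never certify an upper bound on CP rank; for that we must actually write T with 2 rank-1 terms.)
Upper bound — finding two terms. Write S_k = T[:,:,k] for the frontal slices: S₀ = [[0, 0, 0], [4, 12, -12]], S₁ = [[4, -6, -6], [-8, 12, 12]], S₂ = [[-2, 3, 3], [0, -18, 6]].
If T = a₁ (x) b₁ (x) c₁ + a₂ (x) b₂ (x) c₂ then each S_k = c₁[k]·a₁b₁ᵀ + c₂[k]·a₂b₂ᵀ. S₀ and S₁ are linearly independent, so a₁b₁ᵀ and a₂b₂ᵀ must span the same plane of matrices: they are the rank-1 matrices of the form x·S₀ + y·S₁.
The 2×2 minor of x·S₀ + y·S₁ on rows {0,1}, columns {0,1} is 72·xy = 72·(y)(x), vanishing at (x:y) = (1:0) and (0:1).
M₁ = S₀ = [[0, 0, 0], [4, 12, -12]] = 4·[0, 1][1, 3, -3]ᵀ and M₂ = S₁ = [[4, -6, -6], [-8, 12, 12]] = 2·[1, -2][2, -3, -3]ᵀ, so take a₁ = [0, 1], b₁ = [1, 3, -3], a₂ = [1, -2], b₂ = [2, -3, -3].
Each slice is an integer combination of E₁ = a₁b₁ᵀ and E₂ = a₂b₂ᵀ: S₀ = 4·E₁, S₁ = 2·E₂, S₂ = −4·E₁ − E₂; reading off coefficients, c₁ = [4, 0, -4] and c₂ = [0, 2, -1].
Hence T = [0, 1] (x) [1, 3, -3] (x) [4, 0, -4] + [1, -2] (x) [2, -3, -3] (x) [0, 2, -1], so rank(T) ≤ 2.
These bounds meet, so rank(T) = 2.
Check entry T[1,2,0] = -12: (1)·(-3)·(4) + (-2)·(-3)·(0) = -12.

rank(T) = 2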